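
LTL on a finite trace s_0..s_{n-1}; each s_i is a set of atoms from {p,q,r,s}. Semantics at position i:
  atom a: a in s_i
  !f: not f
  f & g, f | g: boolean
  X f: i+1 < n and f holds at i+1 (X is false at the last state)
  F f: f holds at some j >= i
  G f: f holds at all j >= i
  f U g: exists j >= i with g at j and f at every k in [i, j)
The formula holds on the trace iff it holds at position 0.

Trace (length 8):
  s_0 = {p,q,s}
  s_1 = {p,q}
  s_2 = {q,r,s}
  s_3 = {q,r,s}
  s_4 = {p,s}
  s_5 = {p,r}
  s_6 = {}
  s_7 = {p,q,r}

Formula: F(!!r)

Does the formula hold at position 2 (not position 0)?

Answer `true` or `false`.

Answer: true

Derivation:
s_0={p,q,s}: F(!!r)=True !!r=False !r=True r=False
s_1={p,q}: F(!!r)=True !!r=False !r=True r=False
s_2={q,r,s}: F(!!r)=True !!r=True !r=False r=True
s_3={q,r,s}: F(!!r)=True !!r=True !r=False r=True
s_4={p,s}: F(!!r)=True !!r=False !r=True r=False
s_5={p,r}: F(!!r)=True !!r=True !r=False r=True
s_6={}: F(!!r)=True !!r=False !r=True r=False
s_7={p,q,r}: F(!!r)=True !!r=True !r=False r=True
Evaluating at position 2: result = True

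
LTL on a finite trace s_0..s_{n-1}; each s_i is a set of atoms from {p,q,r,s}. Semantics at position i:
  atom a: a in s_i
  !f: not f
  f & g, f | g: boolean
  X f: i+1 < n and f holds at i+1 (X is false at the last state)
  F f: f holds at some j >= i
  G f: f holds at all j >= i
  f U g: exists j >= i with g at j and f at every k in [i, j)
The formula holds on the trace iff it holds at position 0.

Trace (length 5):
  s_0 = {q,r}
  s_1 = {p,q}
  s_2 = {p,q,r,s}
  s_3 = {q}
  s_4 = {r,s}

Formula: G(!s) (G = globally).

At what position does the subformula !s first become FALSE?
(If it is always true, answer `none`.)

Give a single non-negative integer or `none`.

s_0={q,r}: !s=True s=False
s_1={p,q}: !s=True s=False
s_2={p,q,r,s}: !s=False s=True
s_3={q}: !s=True s=False
s_4={r,s}: !s=False s=True
G(!s) holds globally = False
First violation at position 2.

Answer: 2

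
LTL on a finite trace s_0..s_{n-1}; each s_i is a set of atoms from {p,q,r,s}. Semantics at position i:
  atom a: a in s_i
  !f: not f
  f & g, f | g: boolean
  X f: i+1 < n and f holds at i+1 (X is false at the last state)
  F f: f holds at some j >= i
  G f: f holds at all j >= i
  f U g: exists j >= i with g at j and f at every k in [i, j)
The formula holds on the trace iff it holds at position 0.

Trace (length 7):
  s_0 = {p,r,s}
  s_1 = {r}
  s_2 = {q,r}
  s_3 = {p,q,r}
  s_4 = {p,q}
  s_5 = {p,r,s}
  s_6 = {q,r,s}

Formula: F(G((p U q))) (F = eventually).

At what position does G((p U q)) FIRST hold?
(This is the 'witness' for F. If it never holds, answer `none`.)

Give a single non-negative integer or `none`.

Answer: 2

Derivation:
s_0={p,r,s}: G((p U q))=False (p U q)=False p=True q=False
s_1={r}: G((p U q))=False (p U q)=False p=False q=False
s_2={q,r}: G((p U q))=True (p U q)=True p=False q=True
s_3={p,q,r}: G((p U q))=True (p U q)=True p=True q=True
s_4={p,q}: G((p U q))=True (p U q)=True p=True q=True
s_5={p,r,s}: G((p U q))=True (p U q)=True p=True q=False
s_6={q,r,s}: G((p U q))=True (p U q)=True p=False q=True
F(G((p U q))) holds; first witness at position 2.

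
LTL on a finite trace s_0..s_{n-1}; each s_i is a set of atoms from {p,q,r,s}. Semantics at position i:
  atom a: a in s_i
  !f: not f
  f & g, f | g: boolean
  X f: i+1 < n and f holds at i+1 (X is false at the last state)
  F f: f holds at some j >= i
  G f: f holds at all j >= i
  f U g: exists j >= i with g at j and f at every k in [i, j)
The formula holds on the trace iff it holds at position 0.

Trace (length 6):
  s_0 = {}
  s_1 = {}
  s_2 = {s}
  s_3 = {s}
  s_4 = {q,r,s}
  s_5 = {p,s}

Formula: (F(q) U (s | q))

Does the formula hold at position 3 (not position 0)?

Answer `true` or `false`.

s_0={}: (F(q) U (s | q))=True F(q)=True q=False (s | q)=False s=False
s_1={}: (F(q) U (s | q))=True F(q)=True q=False (s | q)=False s=False
s_2={s}: (F(q) U (s | q))=True F(q)=True q=False (s | q)=True s=True
s_3={s}: (F(q) U (s | q))=True F(q)=True q=False (s | q)=True s=True
s_4={q,r,s}: (F(q) U (s | q))=True F(q)=True q=True (s | q)=True s=True
s_5={p,s}: (F(q) U (s | q))=True F(q)=False q=False (s | q)=True s=True
Evaluating at position 3: result = True

Answer: true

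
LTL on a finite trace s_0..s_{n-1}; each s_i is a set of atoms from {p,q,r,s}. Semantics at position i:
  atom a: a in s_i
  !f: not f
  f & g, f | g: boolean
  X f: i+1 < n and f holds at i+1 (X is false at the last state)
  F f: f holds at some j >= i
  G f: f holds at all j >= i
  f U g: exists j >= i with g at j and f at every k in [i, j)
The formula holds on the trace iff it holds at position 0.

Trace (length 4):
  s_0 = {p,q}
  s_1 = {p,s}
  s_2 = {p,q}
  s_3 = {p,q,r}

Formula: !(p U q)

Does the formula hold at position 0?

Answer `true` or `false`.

s_0={p,q}: !(p U q)=False (p U q)=True p=True q=True
s_1={p,s}: !(p U q)=False (p U q)=True p=True q=False
s_2={p,q}: !(p U q)=False (p U q)=True p=True q=True
s_3={p,q,r}: !(p U q)=False (p U q)=True p=True q=True

Answer: false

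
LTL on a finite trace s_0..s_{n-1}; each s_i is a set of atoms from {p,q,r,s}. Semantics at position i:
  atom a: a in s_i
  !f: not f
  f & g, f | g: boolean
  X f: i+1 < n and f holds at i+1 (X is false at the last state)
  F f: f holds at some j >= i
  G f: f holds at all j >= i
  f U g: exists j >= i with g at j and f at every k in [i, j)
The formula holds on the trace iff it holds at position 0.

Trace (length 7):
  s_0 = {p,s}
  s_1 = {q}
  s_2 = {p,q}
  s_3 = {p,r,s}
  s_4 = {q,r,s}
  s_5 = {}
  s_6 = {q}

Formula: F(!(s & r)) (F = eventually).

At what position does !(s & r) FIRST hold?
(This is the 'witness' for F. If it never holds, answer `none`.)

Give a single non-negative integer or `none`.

s_0={p,s}: !(s & r)=True (s & r)=False s=True r=False
s_1={q}: !(s & r)=True (s & r)=False s=False r=False
s_2={p,q}: !(s & r)=True (s & r)=False s=False r=False
s_3={p,r,s}: !(s & r)=False (s & r)=True s=True r=True
s_4={q,r,s}: !(s & r)=False (s & r)=True s=True r=True
s_5={}: !(s & r)=True (s & r)=False s=False r=False
s_6={q}: !(s & r)=True (s & r)=False s=False r=False
F(!(s & r)) holds; first witness at position 0.

Answer: 0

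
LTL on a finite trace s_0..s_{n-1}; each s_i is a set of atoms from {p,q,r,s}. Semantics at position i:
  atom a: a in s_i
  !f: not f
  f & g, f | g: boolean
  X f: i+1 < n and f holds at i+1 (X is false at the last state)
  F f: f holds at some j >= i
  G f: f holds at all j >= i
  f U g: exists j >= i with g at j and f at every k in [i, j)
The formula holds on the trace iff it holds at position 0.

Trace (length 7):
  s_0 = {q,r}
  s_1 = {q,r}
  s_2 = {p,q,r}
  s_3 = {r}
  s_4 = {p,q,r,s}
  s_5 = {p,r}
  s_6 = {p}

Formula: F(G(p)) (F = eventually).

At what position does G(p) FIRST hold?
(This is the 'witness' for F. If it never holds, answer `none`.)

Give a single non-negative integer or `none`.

s_0={q,r}: G(p)=False p=False
s_1={q,r}: G(p)=False p=False
s_2={p,q,r}: G(p)=False p=True
s_3={r}: G(p)=False p=False
s_4={p,q,r,s}: G(p)=True p=True
s_5={p,r}: G(p)=True p=True
s_6={p}: G(p)=True p=True
F(G(p)) holds; first witness at position 4.

Answer: 4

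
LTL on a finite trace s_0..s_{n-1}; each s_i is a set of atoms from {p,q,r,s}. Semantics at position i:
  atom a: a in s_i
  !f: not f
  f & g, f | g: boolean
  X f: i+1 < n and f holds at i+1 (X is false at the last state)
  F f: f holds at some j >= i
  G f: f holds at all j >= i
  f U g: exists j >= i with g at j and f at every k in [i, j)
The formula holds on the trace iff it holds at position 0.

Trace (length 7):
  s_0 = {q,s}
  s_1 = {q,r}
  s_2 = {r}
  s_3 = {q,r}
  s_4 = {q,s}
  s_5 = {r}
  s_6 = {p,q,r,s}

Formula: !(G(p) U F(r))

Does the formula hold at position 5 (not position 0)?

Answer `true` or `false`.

Answer: false

Derivation:
s_0={q,s}: !(G(p) U F(r))=False (G(p) U F(r))=True G(p)=False p=False F(r)=True r=False
s_1={q,r}: !(G(p) U F(r))=False (G(p) U F(r))=True G(p)=False p=False F(r)=True r=True
s_2={r}: !(G(p) U F(r))=False (G(p) U F(r))=True G(p)=False p=False F(r)=True r=True
s_3={q,r}: !(G(p) U F(r))=False (G(p) U F(r))=True G(p)=False p=False F(r)=True r=True
s_4={q,s}: !(G(p) U F(r))=False (G(p) U F(r))=True G(p)=False p=False F(r)=True r=False
s_5={r}: !(G(p) U F(r))=False (G(p) U F(r))=True G(p)=False p=False F(r)=True r=True
s_6={p,q,r,s}: !(G(p) U F(r))=False (G(p) U F(r))=True G(p)=True p=True F(r)=True r=True
Evaluating at position 5: result = False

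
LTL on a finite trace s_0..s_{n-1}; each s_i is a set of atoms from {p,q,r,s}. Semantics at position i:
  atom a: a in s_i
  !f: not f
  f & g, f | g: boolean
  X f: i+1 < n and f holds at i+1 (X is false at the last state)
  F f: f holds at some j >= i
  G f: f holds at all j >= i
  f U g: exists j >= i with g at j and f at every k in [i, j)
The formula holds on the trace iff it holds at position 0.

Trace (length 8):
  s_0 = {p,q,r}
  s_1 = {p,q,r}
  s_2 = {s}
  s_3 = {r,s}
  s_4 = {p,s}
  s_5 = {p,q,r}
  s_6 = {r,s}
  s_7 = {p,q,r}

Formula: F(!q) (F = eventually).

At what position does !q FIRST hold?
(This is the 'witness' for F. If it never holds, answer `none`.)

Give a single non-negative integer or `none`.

s_0={p,q,r}: !q=False q=True
s_1={p,q,r}: !q=False q=True
s_2={s}: !q=True q=False
s_3={r,s}: !q=True q=False
s_4={p,s}: !q=True q=False
s_5={p,q,r}: !q=False q=True
s_6={r,s}: !q=True q=False
s_7={p,q,r}: !q=False q=True
F(!q) holds; first witness at position 2.

Answer: 2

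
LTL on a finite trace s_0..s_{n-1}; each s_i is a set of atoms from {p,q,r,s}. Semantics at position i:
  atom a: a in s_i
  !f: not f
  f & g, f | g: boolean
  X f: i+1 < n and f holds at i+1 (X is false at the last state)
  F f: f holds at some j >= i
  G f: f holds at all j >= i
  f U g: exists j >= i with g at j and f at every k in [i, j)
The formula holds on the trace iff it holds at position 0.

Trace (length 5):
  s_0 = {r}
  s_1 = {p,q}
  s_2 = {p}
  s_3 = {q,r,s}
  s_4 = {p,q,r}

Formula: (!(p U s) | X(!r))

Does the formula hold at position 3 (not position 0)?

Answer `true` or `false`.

s_0={r}: (!(p U s) | X(!r))=True !(p U s)=True (p U s)=False p=False s=False X(!r)=True !r=False r=True
s_1={p,q}: (!(p U s) | X(!r))=True !(p U s)=False (p U s)=True p=True s=False X(!r)=True !r=True r=False
s_2={p}: (!(p U s) | X(!r))=False !(p U s)=False (p U s)=True p=True s=False X(!r)=False !r=True r=False
s_3={q,r,s}: (!(p U s) | X(!r))=False !(p U s)=False (p U s)=True p=False s=True X(!r)=False !r=False r=True
s_4={p,q,r}: (!(p U s) | X(!r))=True !(p U s)=True (p U s)=False p=True s=False X(!r)=False !r=False r=True
Evaluating at position 3: result = False

Answer: false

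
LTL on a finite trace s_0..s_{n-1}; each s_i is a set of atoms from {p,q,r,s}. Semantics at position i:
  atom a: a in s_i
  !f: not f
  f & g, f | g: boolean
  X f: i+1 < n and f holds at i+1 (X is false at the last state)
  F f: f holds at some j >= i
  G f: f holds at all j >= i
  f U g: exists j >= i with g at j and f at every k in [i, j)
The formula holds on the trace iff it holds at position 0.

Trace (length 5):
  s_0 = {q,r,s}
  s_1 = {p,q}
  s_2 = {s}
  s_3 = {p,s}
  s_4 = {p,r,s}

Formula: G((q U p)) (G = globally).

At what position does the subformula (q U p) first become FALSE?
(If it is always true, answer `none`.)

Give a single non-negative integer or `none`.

Answer: 2

Derivation:
s_0={q,r,s}: (q U p)=True q=True p=False
s_1={p,q}: (q U p)=True q=True p=True
s_2={s}: (q U p)=False q=False p=False
s_3={p,s}: (q U p)=True q=False p=True
s_4={p,r,s}: (q U p)=True q=False p=True
G((q U p)) holds globally = False
First violation at position 2.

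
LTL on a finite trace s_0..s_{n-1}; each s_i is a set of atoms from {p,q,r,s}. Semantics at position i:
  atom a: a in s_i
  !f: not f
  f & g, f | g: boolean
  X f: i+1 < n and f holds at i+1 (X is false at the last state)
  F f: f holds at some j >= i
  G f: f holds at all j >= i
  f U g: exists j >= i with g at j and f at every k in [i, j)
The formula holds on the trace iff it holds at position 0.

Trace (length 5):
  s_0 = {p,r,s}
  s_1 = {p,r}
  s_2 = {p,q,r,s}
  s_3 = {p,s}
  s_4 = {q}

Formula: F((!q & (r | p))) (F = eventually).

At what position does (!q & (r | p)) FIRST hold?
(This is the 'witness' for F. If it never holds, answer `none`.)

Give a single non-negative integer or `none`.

Answer: 0

Derivation:
s_0={p,r,s}: (!q & (r | p))=True !q=True q=False (r | p)=True r=True p=True
s_1={p,r}: (!q & (r | p))=True !q=True q=False (r | p)=True r=True p=True
s_2={p,q,r,s}: (!q & (r | p))=False !q=False q=True (r | p)=True r=True p=True
s_3={p,s}: (!q & (r | p))=True !q=True q=False (r | p)=True r=False p=True
s_4={q}: (!q & (r | p))=False !q=False q=True (r | p)=False r=False p=False
F((!q & (r | p))) holds; first witness at position 0.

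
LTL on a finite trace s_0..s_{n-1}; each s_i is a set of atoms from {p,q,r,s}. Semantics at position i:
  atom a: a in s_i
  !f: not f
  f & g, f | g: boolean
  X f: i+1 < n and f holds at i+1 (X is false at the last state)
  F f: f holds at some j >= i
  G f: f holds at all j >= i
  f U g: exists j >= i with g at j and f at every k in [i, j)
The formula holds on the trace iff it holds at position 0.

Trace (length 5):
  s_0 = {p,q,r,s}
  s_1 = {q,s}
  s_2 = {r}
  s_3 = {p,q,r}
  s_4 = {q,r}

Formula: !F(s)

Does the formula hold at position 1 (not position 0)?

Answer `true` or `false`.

Answer: false

Derivation:
s_0={p,q,r,s}: !F(s)=False F(s)=True s=True
s_1={q,s}: !F(s)=False F(s)=True s=True
s_2={r}: !F(s)=True F(s)=False s=False
s_3={p,q,r}: !F(s)=True F(s)=False s=False
s_4={q,r}: !F(s)=True F(s)=False s=False
Evaluating at position 1: result = False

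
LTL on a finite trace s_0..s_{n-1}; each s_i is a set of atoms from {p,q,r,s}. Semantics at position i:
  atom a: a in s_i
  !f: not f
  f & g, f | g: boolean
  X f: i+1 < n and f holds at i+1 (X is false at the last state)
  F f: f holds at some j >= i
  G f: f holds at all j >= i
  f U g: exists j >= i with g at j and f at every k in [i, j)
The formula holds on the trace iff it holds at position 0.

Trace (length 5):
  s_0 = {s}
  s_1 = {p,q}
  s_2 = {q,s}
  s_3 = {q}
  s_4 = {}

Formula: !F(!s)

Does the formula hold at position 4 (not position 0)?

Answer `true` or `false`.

s_0={s}: !F(!s)=False F(!s)=True !s=False s=True
s_1={p,q}: !F(!s)=False F(!s)=True !s=True s=False
s_2={q,s}: !F(!s)=False F(!s)=True !s=False s=True
s_3={q}: !F(!s)=False F(!s)=True !s=True s=False
s_4={}: !F(!s)=False F(!s)=True !s=True s=False
Evaluating at position 4: result = False

Answer: false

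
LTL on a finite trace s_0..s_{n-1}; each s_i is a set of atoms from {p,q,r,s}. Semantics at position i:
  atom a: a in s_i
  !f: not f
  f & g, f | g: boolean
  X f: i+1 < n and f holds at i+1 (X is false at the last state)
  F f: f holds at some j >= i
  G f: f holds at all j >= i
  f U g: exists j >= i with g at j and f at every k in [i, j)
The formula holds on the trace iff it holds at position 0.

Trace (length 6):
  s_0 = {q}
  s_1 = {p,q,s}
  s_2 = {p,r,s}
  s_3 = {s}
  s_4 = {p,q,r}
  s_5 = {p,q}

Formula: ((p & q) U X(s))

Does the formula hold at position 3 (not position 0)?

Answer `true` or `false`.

Answer: false

Derivation:
s_0={q}: ((p & q) U X(s))=True (p & q)=False p=False q=True X(s)=True s=False
s_1={p,q,s}: ((p & q) U X(s))=True (p & q)=True p=True q=True X(s)=True s=True
s_2={p,r,s}: ((p & q) U X(s))=True (p & q)=False p=True q=False X(s)=True s=True
s_3={s}: ((p & q) U X(s))=False (p & q)=False p=False q=False X(s)=False s=True
s_4={p,q,r}: ((p & q) U X(s))=False (p & q)=True p=True q=True X(s)=False s=False
s_5={p,q}: ((p & q) U X(s))=False (p & q)=True p=True q=True X(s)=False s=False
Evaluating at position 3: result = False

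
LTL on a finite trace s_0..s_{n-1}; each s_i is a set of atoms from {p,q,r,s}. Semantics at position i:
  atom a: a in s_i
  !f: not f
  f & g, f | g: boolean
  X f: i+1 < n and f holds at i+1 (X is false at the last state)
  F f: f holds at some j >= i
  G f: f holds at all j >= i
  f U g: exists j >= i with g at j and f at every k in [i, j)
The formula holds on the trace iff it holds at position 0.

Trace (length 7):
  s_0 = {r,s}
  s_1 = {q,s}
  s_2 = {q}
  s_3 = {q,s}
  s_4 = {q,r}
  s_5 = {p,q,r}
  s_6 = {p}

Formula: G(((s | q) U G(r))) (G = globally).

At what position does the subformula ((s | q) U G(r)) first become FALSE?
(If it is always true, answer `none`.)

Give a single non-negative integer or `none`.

Answer: 0

Derivation:
s_0={r,s}: ((s | q) U G(r))=False (s | q)=True s=True q=False G(r)=False r=True
s_1={q,s}: ((s | q) U G(r))=False (s | q)=True s=True q=True G(r)=False r=False
s_2={q}: ((s | q) U G(r))=False (s | q)=True s=False q=True G(r)=False r=False
s_3={q,s}: ((s | q) U G(r))=False (s | q)=True s=True q=True G(r)=False r=False
s_4={q,r}: ((s | q) U G(r))=False (s | q)=True s=False q=True G(r)=False r=True
s_5={p,q,r}: ((s | q) U G(r))=False (s | q)=True s=False q=True G(r)=False r=True
s_6={p}: ((s | q) U G(r))=False (s | q)=False s=False q=False G(r)=False r=False
G(((s | q) U G(r))) holds globally = False
First violation at position 0.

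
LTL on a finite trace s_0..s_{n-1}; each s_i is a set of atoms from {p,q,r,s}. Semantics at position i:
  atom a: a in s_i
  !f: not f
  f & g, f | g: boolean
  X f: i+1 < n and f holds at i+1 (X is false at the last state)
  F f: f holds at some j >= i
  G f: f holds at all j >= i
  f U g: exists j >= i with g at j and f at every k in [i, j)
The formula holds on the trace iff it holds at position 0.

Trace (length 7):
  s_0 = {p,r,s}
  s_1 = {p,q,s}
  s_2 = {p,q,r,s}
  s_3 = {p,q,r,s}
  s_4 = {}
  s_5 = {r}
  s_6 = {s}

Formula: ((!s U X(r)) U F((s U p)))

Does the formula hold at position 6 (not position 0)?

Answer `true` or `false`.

Answer: false

Derivation:
s_0={p,r,s}: ((!s U X(r)) U F((s U p)))=True (!s U X(r))=False !s=False s=True X(r)=False r=True F((s U p))=True (s U p)=True p=True
s_1={p,q,s}: ((!s U X(r)) U F((s U p)))=True (!s U X(r))=True !s=False s=True X(r)=True r=False F((s U p))=True (s U p)=True p=True
s_2={p,q,r,s}: ((!s U X(r)) U F((s U p)))=True (!s U X(r))=True !s=False s=True X(r)=True r=True F((s U p))=True (s U p)=True p=True
s_3={p,q,r,s}: ((!s U X(r)) U F((s U p)))=True (!s U X(r))=False !s=False s=True X(r)=False r=True F((s U p))=True (s U p)=True p=True
s_4={}: ((!s U X(r)) U F((s U p)))=False (!s U X(r))=True !s=True s=False X(r)=True r=False F((s U p))=False (s U p)=False p=False
s_5={r}: ((!s U X(r)) U F((s U p)))=False (!s U X(r))=False !s=True s=False X(r)=False r=True F((s U p))=False (s U p)=False p=False
s_6={s}: ((!s U X(r)) U F((s U p)))=False (!s U X(r))=False !s=False s=True X(r)=False r=False F((s U p))=False (s U p)=False p=False
Evaluating at position 6: result = False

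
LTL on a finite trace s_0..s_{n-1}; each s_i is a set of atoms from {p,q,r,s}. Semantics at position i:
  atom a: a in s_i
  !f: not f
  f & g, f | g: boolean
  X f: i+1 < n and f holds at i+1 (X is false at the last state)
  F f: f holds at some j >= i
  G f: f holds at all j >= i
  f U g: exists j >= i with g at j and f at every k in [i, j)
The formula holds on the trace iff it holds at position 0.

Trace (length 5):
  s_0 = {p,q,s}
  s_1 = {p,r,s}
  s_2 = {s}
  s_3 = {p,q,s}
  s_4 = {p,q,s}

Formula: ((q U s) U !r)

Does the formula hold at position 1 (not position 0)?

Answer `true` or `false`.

Answer: true

Derivation:
s_0={p,q,s}: ((q U s) U !r)=True (q U s)=True q=True s=True !r=True r=False
s_1={p,r,s}: ((q U s) U !r)=True (q U s)=True q=False s=True !r=False r=True
s_2={s}: ((q U s) U !r)=True (q U s)=True q=False s=True !r=True r=False
s_3={p,q,s}: ((q U s) U !r)=True (q U s)=True q=True s=True !r=True r=False
s_4={p,q,s}: ((q U s) U !r)=True (q U s)=True q=True s=True !r=True r=False
Evaluating at position 1: result = True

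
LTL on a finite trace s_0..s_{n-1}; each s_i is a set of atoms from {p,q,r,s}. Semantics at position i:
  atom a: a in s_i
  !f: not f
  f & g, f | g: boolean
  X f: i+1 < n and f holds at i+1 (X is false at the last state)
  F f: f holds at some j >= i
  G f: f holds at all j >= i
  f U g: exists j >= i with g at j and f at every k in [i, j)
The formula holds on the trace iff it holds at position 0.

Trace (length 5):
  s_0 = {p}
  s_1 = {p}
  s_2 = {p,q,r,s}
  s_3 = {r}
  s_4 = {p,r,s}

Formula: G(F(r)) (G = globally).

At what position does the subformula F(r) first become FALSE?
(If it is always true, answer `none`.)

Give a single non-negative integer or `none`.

Answer: none

Derivation:
s_0={p}: F(r)=True r=False
s_1={p}: F(r)=True r=False
s_2={p,q,r,s}: F(r)=True r=True
s_3={r}: F(r)=True r=True
s_4={p,r,s}: F(r)=True r=True
G(F(r)) holds globally = True
No violation — formula holds at every position.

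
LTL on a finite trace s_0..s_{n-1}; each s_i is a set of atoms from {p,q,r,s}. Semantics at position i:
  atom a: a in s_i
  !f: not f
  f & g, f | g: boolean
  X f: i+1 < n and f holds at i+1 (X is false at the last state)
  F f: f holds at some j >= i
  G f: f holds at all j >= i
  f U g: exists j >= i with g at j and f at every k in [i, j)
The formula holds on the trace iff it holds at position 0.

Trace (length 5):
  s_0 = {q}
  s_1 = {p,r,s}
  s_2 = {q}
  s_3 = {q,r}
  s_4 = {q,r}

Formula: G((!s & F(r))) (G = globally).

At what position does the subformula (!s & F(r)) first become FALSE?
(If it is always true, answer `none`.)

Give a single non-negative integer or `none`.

Answer: 1

Derivation:
s_0={q}: (!s & F(r))=True !s=True s=False F(r)=True r=False
s_1={p,r,s}: (!s & F(r))=False !s=False s=True F(r)=True r=True
s_2={q}: (!s & F(r))=True !s=True s=False F(r)=True r=False
s_3={q,r}: (!s & F(r))=True !s=True s=False F(r)=True r=True
s_4={q,r}: (!s & F(r))=True !s=True s=False F(r)=True r=True
G((!s & F(r))) holds globally = False
First violation at position 1.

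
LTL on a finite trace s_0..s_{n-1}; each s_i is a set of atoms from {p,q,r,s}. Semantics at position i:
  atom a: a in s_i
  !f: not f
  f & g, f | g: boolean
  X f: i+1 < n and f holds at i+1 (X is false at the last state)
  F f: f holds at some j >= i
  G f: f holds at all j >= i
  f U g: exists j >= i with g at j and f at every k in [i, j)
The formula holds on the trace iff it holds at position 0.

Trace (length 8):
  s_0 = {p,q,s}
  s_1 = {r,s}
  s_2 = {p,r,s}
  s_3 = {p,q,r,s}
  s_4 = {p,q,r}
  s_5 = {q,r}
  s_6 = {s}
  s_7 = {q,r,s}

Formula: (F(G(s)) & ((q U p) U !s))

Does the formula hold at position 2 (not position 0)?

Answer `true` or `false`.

s_0={p,q,s}: (F(G(s)) & ((q U p) U !s))=False F(G(s))=True G(s)=False s=True ((q U p) U !s)=False (q U p)=True q=True p=True !s=False
s_1={r,s}: (F(G(s)) & ((q U p) U !s))=False F(G(s))=True G(s)=False s=True ((q U p) U !s)=False (q U p)=False q=False p=False !s=False
s_2={p,r,s}: (F(G(s)) & ((q U p) U !s))=True F(G(s))=True G(s)=False s=True ((q U p) U !s)=True (q U p)=True q=False p=True !s=False
s_3={p,q,r,s}: (F(G(s)) & ((q U p) U !s))=True F(G(s))=True G(s)=False s=True ((q U p) U !s)=True (q U p)=True q=True p=True !s=False
s_4={p,q,r}: (F(G(s)) & ((q U p) U !s))=True F(G(s))=True G(s)=False s=False ((q U p) U !s)=True (q U p)=True q=True p=True !s=True
s_5={q,r}: (F(G(s)) & ((q U p) U !s))=True F(G(s))=True G(s)=False s=False ((q U p) U !s)=True (q U p)=False q=True p=False !s=True
s_6={s}: (F(G(s)) & ((q U p) U !s))=False F(G(s))=True G(s)=True s=True ((q U p) U !s)=False (q U p)=False q=False p=False !s=False
s_7={q,r,s}: (F(G(s)) & ((q U p) U !s))=False F(G(s))=True G(s)=True s=True ((q U p) U !s)=False (q U p)=False q=True p=False !s=False
Evaluating at position 2: result = True

Answer: true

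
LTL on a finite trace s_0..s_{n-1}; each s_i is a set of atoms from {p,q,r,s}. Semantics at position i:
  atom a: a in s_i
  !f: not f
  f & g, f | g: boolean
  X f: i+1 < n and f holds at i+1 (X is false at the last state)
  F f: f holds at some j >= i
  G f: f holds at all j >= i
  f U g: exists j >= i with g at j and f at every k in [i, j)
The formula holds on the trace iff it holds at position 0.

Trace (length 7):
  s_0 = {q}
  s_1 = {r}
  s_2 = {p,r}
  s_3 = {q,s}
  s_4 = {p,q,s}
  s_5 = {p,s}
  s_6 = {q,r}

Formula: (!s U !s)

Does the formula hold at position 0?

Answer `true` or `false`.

s_0={q}: (!s U !s)=True !s=True s=False
s_1={r}: (!s U !s)=True !s=True s=False
s_2={p,r}: (!s U !s)=True !s=True s=False
s_3={q,s}: (!s U !s)=False !s=False s=True
s_4={p,q,s}: (!s U !s)=False !s=False s=True
s_5={p,s}: (!s U !s)=False !s=False s=True
s_6={q,r}: (!s U !s)=True !s=True s=False

Answer: true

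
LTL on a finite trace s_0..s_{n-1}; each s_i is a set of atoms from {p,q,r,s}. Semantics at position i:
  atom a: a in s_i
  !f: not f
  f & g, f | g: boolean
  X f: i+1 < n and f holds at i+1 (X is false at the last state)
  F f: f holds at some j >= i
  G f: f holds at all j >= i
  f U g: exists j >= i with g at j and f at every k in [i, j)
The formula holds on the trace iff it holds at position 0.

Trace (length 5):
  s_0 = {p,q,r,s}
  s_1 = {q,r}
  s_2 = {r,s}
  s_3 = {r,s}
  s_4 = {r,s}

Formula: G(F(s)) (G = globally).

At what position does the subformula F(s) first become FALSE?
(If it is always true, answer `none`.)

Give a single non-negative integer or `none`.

Answer: none

Derivation:
s_0={p,q,r,s}: F(s)=True s=True
s_1={q,r}: F(s)=True s=False
s_2={r,s}: F(s)=True s=True
s_3={r,s}: F(s)=True s=True
s_4={r,s}: F(s)=True s=True
G(F(s)) holds globally = True
No violation — formula holds at every position.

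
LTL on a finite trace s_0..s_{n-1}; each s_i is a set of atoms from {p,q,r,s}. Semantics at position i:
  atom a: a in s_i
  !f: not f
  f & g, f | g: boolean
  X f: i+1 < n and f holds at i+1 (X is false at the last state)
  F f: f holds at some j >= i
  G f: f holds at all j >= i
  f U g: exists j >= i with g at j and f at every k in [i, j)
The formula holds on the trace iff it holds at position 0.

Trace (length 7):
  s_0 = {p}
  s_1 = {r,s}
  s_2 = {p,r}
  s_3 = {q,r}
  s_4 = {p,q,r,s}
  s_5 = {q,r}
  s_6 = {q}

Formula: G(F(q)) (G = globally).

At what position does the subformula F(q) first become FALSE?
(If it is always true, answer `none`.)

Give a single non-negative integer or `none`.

Answer: none

Derivation:
s_0={p}: F(q)=True q=False
s_1={r,s}: F(q)=True q=False
s_2={p,r}: F(q)=True q=False
s_3={q,r}: F(q)=True q=True
s_4={p,q,r,s}: F(q)=True q=True
s_5={q,r}: F(q)=True q=True
s_6={q}: F(q)=True q=True
G(F(q)) holds globally = True
No violation — formula holds at every position.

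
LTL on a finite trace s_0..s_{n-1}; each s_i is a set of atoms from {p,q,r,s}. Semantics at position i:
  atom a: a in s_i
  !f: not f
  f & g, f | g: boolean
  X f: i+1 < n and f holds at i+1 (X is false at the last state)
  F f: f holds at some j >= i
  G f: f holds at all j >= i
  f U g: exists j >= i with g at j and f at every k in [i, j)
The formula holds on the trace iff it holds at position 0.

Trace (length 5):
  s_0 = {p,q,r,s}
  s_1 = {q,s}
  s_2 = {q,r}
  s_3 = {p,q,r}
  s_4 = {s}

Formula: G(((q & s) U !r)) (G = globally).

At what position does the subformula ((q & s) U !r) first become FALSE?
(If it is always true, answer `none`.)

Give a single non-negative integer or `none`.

Answer: 2

Derivation:
s_0={p,q,r,s}: ((q & s) U !r)=True (q & s)=True q=True s=True !r=False r=True
s_1={q,s}: ((q & s) U !r)=True (q & s)=True q=True s=True !r=True r=False
s_2={q,r}: ((q & s) U !r)=False (q & s)=False q=True s=False !r=False r=True
s_3={p,q,r}: ((q & s) U !r)=False (q & s)=False q=True s=False !r=False r=True
s_4={s}: ((q & s) U !r)=True (q & s)=False q=False s=True !r=True r=False
G(((q & s) U !r)) holds globally = False
First violation at position 2.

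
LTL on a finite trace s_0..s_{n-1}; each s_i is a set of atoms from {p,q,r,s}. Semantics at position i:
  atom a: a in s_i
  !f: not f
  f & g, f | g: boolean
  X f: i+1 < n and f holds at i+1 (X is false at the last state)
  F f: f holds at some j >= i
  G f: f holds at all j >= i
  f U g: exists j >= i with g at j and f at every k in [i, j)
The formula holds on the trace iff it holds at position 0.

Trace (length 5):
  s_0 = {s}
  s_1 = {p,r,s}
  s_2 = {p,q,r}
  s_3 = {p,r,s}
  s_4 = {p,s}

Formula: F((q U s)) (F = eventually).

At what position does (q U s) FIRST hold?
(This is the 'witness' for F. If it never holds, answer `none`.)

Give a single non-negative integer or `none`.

s_0={s}: (q U s)=True q=False s=True
s_1={p,r,s}: (q U s)=True q=False s=True
s_2={p,q,r}: (q U s)=True q=True s=False
s_3={p,r,s}: (q U s)=True q=False s=True
s_4={p,s}: (q U s)=True q=False s=True
F((q U s)) holds; first witness at position 0.

Answer: 0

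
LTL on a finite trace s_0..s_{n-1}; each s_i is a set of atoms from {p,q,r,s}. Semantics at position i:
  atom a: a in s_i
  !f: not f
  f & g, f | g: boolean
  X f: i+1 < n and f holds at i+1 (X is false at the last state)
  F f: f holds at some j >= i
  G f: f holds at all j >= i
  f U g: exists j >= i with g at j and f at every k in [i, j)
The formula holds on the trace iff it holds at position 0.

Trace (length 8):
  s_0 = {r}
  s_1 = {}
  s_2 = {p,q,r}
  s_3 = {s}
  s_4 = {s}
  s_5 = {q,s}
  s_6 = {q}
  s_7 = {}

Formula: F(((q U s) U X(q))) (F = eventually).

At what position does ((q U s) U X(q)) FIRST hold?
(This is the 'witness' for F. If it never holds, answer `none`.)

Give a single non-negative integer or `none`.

s_0={r}: ((q U s) U X(q))=False (q U s)=False q=False s=False X(q)=False
s_1={}: ((q U s) U X(q))=True (q U s)=False q=False s=False X(q)=True
s_2={p,q,r}: ((q U s) U X(q))=True (q U s)=True q=True s=False X(q)=False
s_3={s}: ((q U s) U X(q))=True (q U s)=True q=False s=True X(q)=False
s_4={s}: ((q U s) U X(q))=True (q U s)=True q=False s=True X(q)=True
s_5={q,s}: ((q U s) U X(q))=True (q U s)=True q=True s=True X(q)=True
s_6={q}: ((q U s) U X(q))=False (q U s)=False q=True s=False X(q)=False
s_7={}: ((q U s) U X(q))=False (q U s)=False q=False s=False X(q)=False
F(((q U s) U X(q))) holds; first witness at position 1.

Answer: 1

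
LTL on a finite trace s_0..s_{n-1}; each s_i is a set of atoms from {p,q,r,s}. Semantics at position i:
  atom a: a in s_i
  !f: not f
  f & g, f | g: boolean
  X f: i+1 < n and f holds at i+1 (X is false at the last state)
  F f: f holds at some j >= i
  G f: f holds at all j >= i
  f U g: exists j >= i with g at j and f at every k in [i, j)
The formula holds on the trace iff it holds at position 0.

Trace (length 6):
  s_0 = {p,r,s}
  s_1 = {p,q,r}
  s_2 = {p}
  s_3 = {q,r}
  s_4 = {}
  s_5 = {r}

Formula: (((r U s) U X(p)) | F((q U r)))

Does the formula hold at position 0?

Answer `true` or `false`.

Answer: true

Derivation:
s_0={p,r,s}: (((r U s) U X(p)) | F((q U r)))=True ((r U s) U X(p))=True (r U s)=True r=True s=True X(p)=True p=True F((q U r))=True (q U r)=True q=False
s_1={p,q,r}: (((r U s) U X(p)) | F((q U r)))=True ((r U s) U X(p))=True (r U s)=False r=True s=False X(p)=True p=True F((q U r))=True (q U r)=True q=True
s_2={p}: (((r U s) U X(p)) | F((q U r)))=True ((r U s) U X(p))=False (r U s)=False r=False s=False X(p)=False p=True F((q U r))=True (q U r)=False q=False
s_3={q,r}: (((r U s) U X(p)) | F((q U r)))=True ((r U s) U X(p))=False (r U s)=False r=True s=False X(p)=False p=False F((q U r))=True (q U r)=True q=True
s_4={}: (((r U s) U X(p)) | F((q U r)))=True ((r U s) U X(p))=False (r U s)=False r=False s=False X(p)=False p=False F((q U r))=True (q U r)=False q=False
s_5={r}: (((r U s) U X(p)) | F((q U r)))=True ((r U s) U X(p))=False (r U s)=False r=True s=False X(p)=False p=False F((q U r))=True (q U r)=True q=False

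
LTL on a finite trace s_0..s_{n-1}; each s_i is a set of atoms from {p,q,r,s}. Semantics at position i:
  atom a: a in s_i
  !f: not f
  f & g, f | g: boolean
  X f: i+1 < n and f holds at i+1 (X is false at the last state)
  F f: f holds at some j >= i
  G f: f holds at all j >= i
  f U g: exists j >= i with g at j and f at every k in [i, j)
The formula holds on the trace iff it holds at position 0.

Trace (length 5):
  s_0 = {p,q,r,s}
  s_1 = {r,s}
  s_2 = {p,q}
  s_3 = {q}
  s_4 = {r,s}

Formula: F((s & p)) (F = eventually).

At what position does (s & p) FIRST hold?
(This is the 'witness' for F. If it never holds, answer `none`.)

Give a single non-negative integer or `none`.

Answer: 0

Derivation:
s_0={p,q,r,s}: (s & p)=True s=True p=True
s_1={r,s}: (s & p)=False s=True p=False
s_2={p,q}: (s & p)=False s=False p=True
s_3={q}: (s & p)=False s=False p=False
s_4={r,s}: (s & p)=False s=True p=False
F((s & p)) holds; first witness at position 0.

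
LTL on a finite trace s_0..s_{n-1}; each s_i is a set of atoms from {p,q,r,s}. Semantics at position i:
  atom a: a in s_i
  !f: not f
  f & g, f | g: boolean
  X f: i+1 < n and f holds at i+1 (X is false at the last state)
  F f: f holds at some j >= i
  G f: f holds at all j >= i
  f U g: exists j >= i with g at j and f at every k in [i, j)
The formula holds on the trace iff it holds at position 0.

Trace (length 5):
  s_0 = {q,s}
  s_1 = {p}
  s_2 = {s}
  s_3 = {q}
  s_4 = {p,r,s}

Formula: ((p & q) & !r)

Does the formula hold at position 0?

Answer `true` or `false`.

Answer: false

Derivation:
s_0={q,s}: ((p & q) & !r)=False (p & q)=False p=False q=True !r=True r=False
s_1={p}: ((p & q) & !r)=False (p & q)=False p=True q=False !r=True r=False
s_2={s}: ((p & q) & !r)=False (p & q)=False p=False q=False !r=True r=False
s_3={q}: ((p & q) & !r)=False (p & q)=False p=False q=True !r=True r=False
s_4={p,r,s}: ((p & q) & !r)=False (p & q)=False p=True q=False !r=False r=True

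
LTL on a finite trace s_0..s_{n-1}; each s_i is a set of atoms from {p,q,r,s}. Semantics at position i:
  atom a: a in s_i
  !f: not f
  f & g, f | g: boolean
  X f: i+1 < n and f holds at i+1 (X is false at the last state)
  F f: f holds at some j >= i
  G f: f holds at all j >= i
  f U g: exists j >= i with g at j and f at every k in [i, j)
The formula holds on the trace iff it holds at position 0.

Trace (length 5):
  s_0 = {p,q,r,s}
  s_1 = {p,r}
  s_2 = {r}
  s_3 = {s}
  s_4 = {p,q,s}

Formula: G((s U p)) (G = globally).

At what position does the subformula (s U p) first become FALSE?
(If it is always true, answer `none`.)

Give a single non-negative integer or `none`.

s_0={p,q,r,s}: (s U p)=True s=True p=True
s_1={p,r}: (s U p)=True s=False p=True
s_2={r}: (s U p)=False s=False p=False
s_3={s}: (s U p)=True s=True p=False
s_4={p,q,s}: (s U p)=True s=True p=True
G((s U p)) holds globally = False
First violation at position 2.

Answer: 2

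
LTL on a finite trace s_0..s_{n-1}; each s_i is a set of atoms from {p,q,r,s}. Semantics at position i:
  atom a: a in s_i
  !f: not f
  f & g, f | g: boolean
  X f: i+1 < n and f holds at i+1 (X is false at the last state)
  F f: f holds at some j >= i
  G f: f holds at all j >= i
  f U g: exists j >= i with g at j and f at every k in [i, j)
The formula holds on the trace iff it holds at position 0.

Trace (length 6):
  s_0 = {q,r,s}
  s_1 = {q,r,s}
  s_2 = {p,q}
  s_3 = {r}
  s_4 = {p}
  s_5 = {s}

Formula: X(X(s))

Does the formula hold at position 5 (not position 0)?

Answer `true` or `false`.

s_0={q,r,s}: X(X(s))=False X(s)=True s=True
s_1={q,r,s}: X(X(s))=False X(s)=False s=True
s_2={p,q}: X(X(s))=False X(s)=False s=False
s_3={r}: X(X(s))=True X(s)=False s=False
s_4={p}: X(X(s))=False X(s)=True s=False
s_5={s}: X(X(s))=False X(s)=False s=True
Evaluating at position 5: result = False

Answer: false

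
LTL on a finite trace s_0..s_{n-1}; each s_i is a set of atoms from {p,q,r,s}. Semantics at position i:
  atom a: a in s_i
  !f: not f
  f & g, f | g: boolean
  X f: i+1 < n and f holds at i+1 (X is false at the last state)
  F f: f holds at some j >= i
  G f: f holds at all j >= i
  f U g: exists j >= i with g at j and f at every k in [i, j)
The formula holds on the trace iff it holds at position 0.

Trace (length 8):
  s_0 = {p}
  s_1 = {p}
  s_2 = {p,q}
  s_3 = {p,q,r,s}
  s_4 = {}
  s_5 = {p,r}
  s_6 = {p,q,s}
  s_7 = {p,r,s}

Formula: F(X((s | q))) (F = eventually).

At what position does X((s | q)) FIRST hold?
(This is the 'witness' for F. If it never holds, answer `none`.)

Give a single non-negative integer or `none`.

s_0={p}: X((s | q))=False (s | q)=False s=False q=False
s_1={p}: X((s | q))=True (s | q)=False s=False q=False
s_2={p,q}: X((s | q))=True (s | q)=True s=False q=True
s_3={p,q,r,s}: X((s | q))=False (s | q)=True s=True q=True
s_4={}: X((s | q))=False (s | q)=False s=False q=False
s_5={p,r}: X((s | q))=True (s | q)=False s=False q=False
s_6={p,q,s}: X((s | q))=True (s | q)=True s=True q=True
s_7={p,r,s}: X((s | q))=False (s | q)=True s=True q=False
F(X((s | q))) holds; first witness at position 1.

Answer: 1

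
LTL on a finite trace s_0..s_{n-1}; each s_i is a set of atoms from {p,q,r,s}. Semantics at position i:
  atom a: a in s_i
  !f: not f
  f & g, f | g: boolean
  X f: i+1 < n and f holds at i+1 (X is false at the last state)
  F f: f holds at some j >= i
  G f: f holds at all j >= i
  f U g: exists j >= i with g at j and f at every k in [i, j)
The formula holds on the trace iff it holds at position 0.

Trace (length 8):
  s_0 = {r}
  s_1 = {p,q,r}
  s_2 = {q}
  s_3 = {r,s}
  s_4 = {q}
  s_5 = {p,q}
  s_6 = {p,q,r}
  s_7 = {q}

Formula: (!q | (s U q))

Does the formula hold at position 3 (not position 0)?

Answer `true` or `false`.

Answer: true

Derivation:
s_0={r}: (!q | (s U q))=True !q=True q=False (s U q)=False s=False
s_1={p,q,r}: (!q | (s U q))=True !q=False q=True (s U q)=True s=False
s_2={q}: (!q | (s U q))=True !q=False q=True (s U q)=True s=False
s_3={r,s}: (!q | (s U q))=True !q=True q=False (s U q)=True s=True
s_4={q}: (!q | (s U q))=True !q=False q=True (s U q)=True s=False
s_5={p,q}: (!q | (s U q))=True !q=False q=True (s U q)=True s=False
s_6={p,q,r}: (!q | (s U q))=True !q=False q=True (s U q)=True s=False
s_7={q}: (!q | (s U q))=True !q=False q=True (s U q)=True s=False
Evaluating at position 3: result = True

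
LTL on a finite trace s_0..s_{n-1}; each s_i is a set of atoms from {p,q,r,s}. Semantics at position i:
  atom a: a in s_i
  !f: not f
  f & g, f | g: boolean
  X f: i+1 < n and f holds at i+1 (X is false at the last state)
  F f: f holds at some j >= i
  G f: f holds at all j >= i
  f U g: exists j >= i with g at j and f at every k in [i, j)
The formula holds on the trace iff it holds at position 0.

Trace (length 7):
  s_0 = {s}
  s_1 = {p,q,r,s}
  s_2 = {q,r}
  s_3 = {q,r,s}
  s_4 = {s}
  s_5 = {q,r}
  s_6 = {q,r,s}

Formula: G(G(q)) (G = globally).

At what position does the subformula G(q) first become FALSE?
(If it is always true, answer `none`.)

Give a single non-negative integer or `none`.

Answer: 0

Derivation:
s_0={s}: G(q)=False q=False
s_1={p,q,r,s}: G(q)=False q=True
s_2={q,r}: G(q)=False q=True
s_3={q,r,s}: G(q)=False q=True
s_4={s}: G(q)=False q=False
s_5={q,r}: G(q)=True q=True
s_6={q,r,s}: G(q)=True q=True
G(G(q)) holds globally = False
First violation at position 0.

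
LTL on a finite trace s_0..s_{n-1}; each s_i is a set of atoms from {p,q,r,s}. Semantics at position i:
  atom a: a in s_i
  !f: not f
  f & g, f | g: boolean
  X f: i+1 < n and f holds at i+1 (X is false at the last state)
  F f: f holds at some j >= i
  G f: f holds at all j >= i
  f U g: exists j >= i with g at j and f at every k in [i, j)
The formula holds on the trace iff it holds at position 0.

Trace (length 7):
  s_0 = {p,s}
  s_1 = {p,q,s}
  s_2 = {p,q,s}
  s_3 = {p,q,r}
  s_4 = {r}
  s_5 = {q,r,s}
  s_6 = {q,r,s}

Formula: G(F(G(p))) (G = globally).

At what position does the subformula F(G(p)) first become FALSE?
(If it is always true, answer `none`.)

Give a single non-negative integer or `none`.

Answer: 0

Derivation:
s_0={p,s}: F(G(p))=False G(p)=False p=True
s_1={p,q,s}: F(G(p))=False G(p)=False p=True
s_2={p,q,s}: F(G(p))=False G(p)=False p=True
s_3={p,q,r}: F(G(p))=False G(p)=False p=True
s_4={r}: F(G(p))=False G(p)=False p=False
s_5={q,r,s}: F(G(p))=False G(p)=False p=False
s_6={q,r,s}: F(G(p))=False G(p)=False p=False
G(F(G(p))) holds globally = False
First violation at position 0.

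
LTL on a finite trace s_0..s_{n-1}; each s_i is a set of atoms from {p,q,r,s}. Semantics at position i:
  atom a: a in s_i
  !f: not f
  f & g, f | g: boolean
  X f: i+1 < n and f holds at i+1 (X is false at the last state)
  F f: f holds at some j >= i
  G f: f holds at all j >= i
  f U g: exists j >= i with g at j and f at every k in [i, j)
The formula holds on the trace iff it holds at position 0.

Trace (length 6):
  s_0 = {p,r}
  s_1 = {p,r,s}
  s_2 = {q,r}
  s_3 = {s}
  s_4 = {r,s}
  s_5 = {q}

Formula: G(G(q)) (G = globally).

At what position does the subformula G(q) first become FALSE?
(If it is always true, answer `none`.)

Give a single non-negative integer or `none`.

s_0={p,r}: G(q)=False q=False
s_1={p,r,s}: G(q)=False q=False
s_2={q,r}: G(q)=False q=True
s_3={s}: G(q)=False q=False
s_4={r,s}: G(q)=False q=False
s_5={q}: G(q)=True q=True
G(G(q)) holds globally = False
First violation at position 0.

Answer: 0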